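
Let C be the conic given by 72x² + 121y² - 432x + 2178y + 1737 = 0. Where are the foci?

(-4, -9) and (10, -9)

72(x² - 6x) + 121(y² + 18y) = -1737
Complete the square: 72(x - 3)² + 121(y + 9)² = -1737 + 648 + 9801 = 8712
Dividing both sides by 8712: (x - 3)²/121 + (y + 9)²/72 = 1
Ellipse, center (3, -9), major axis horizontal; a² = 121, b² = 72.
c² = a² - b² = 121 - 72 = 49, so c = 7.
Foci lie on the horizontal axis through the center: (h ± c, k).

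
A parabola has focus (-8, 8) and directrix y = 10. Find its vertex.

The vertex is the midpoint between the focus and the directrix along the axis of symmetry.
Axis is vertical (directrix is horizontal). Vertex y-coordinate = (8 + 10)/2 = 9; x-coordinate = -8.

(-8, 9)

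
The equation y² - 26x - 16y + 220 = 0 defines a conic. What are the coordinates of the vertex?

Only y is squared. Complete the square in y: (y - 8)² = 26(x - 6).
Vertex (6, 8); 4p = 26 so p = 13/2. Opens right.

(6, 8)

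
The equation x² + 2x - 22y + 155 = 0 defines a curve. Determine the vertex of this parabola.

Only x is squared. Complete the square in x: (x + 1)² = 22(y - 7).
Vertex (-1, 7); 4p = 22 so p = 11/2. Opens up.

(-1, 7)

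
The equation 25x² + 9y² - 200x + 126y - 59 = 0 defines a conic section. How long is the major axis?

Group the x- and y-terms: 25(x² - 8x) + 9(y² + 14y) = 59
Complete the square: 25(x - 4)² + 9(y + 7)² = 59 + 400 + 441 = 900
Divide by 900: (x - 4)²/36 + (y + 7)²/100 = 1
Ellipse, center (4, -7), major axis vertical; a² = 100, b² = 36.
a² = 100 so a = 10; the major axis has length 2a = 20.

20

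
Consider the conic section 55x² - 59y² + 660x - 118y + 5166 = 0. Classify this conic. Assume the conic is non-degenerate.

No xy term. Coefficients of x² and y² are A = 55, C = -59.
A and C have opposite signs ⇒ hyperbola.

hyperbola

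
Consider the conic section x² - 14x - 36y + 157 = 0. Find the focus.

(7, 12)

Only x is squared. Complete the square in x: (x - 7)² = 36(y - 3).
Vertex (7, 3); 4p = 36 so p = 9. Opens up.
Focus is p units from the vertex along the axis: (h, k + p).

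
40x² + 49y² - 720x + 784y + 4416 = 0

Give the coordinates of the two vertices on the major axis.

40(x² - 18x) + 49(y² + 16y) = -4416
Complete the square: 40(x - 9)² + 49(y + 8)² = -4416 + 3240 + 3136 = 1960
Divide through by 1960 to get (x - 9)²/49 + (y + 8)²/40 = 1.
Ellipse, center (9, -8), major axis horizontal; a² = 49, b² = 40.
a = 7. Vertices at (h ± a, k).

(2, -8) and (16, -8)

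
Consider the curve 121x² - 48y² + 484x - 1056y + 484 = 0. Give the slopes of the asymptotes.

11√3/12 and -11√3/12

Group the x- and y-terms: 121(x² + 4x) -48(y² + 22y) = -484
Completing the square gives 121(x + 2)² -48(y + 11)² = -484 + 484 - 5808 = -5808.
Dividing both sides by -5808: (y + 11)²/121 - (x + 2)²/48 = 1
Hyperbola, center (-2, -11), transverse axis vertical; a² = 121, b² = 48.
For a vertical hyperbola the asymptotes have slope ±a/b.
Here that is ±11/4√3 = ±11√3/12.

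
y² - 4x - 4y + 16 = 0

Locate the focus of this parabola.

(4, 2)

Only y is squared. Complete the square in y: (y - 2)² = 4(x - 3).
Vertex (3, 2); 4p = 4 so p = 1. Opens right.
Focus is p units from the vertex along the axis: (h + p, k).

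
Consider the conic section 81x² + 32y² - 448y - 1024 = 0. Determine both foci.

(0, 0) and (0, 14)

Rearranging, 81x² + 32(y² - 14y) = 1024.
81x² + 32(y - 7)² = 1024 + 0 + 1568 = 2592
Divide through by 2592 to get x²/32 + (y - 7)²/81 = 1.
Ellipse, center (0, 7), major axis vertical; a² = 81, b² = 32.
c² = a² - b² = 81 - 32 = 49, so c = 7.
Foci lie on the vertical axis through the center: (h, k ± c).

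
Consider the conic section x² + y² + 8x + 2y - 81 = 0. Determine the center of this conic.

(-4, -1)

(x² + 8x) + (y² + 2y) = 81
Complete the square: (x + 4)² + (y + 1)² = 81 + 16 + 1 = 98
So (x + 4)² + (y + 1)² = 98.
Circle centered at (-4, -1) with r² = 98.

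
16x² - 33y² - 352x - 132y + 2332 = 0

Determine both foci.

(11, -9) and (11, 5)

16(x² - 22x) -33(y² + 4y) = -2332
Completing the square gives 16(x - 11)² -33(y + 2)² = -2332 + 1936 - 132 = -528.
Dividing both sides by -528: (y + 2)²/16 - (x - 11)²/33 = 1
Hyperbola, center (11, -2), transverse axis vertical; a² = 16, b² = 33.
c² = a² + b² = 16 + 33 = 49, so c = 7.
Foci lie on the vertical axis through the center: (h, k ± c).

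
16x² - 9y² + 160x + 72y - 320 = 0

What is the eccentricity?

e = 5/3

16(x² + 10x) -9(y² - 8y) = 320
Complete the square in x and y: 16(x + 5)² -9(y - 4)² = 320 + 400 - 144 = 576
Dividing both sides by 576: (x + 5)²/36 - (y - 4)²/64 = 1
Hyperbola, center (-5, 4), transverse axis horizontal; a² = 36, b² = 64.
c² = a² + b² = 100, so c = 10.
e = c/a = 10/6 = 5/3.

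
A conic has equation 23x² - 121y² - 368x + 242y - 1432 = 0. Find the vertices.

(-3, 1) and (19, 1)

Collect terms: 23(x² - 16x) -121(y² - 2y) = 1432
Complete the square in x and y: 23(x - 8)² -121(y - 1)² = 1432 + 1472 - 121 = 2783
Divide through by 2783 to get (x - 8)²/121 - (y - 1)²/23 = 1.
Hyperbola, center (8, 1), transverse axis horizontal; a² = 121, b² = 23.
a = 11. Vertices at (h ± a, k).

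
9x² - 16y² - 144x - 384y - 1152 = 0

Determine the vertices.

Collect terms: 9(x² - 16x) -16(y² + 24y) = 1152
9(x - 8)² -16(y + 12)² = 1152 + 576 - 2304 = -576
Divide through by -576 to get (y + 12)²/36 - (x - 8)²/64 = 1.
Hyperbola, center (8, -12), transverse axis vertical; a² = 36, b² = 64.
a = 6. Vertices at (h, k ± a).

(8, -18) and (8, -6)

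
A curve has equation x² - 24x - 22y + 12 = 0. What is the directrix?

y = -23/2

Only x is squared. Complete the square in x: (x - 12)² = 22(y + 6).
Vertex (12, -6); 4p = 22 so p = 11/2. Opens up.
Directrix is the horizontal line y = k − p = -6 − (11/2) = -23/2.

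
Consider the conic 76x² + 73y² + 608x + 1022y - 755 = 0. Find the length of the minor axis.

2√73

Group: 76(x² + 8x) + 73(y² + 14y) = 755
Complete the square: 76(x + 4)² + 73(y + 7)² = 755 + 1216 + 3577 = 5548
Divide through by 5548 to get (x + 4)²/73 + (y + 7)²/76 = 1.
Ellipse, center (-4, -7), major axis vertical; a² = 76, b² = 73.
b² = 73 so b = √73; the minor axis has length 2b = 2√73.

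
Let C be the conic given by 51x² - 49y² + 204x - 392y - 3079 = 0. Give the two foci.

Rearranging, 51(x² + 4x) -49(y² + 8y) = 3079.
Complete the square: 51(x + 2)² -49(y + 4)² = 3079 + 204 - 784 = 2499
Dividing both sides by 2499: (x + 2)²/49 - (y + 4)²/51 = 1
Hyperbola, center (-2, -4), transverse axis horizontal; a² = 49, b² = 51.
c² = a² + b² = 49 + 51 = 100, so c = 10.
Foci lie on the horizontal axis through the center: (h ± c, k).

(-12, -4) and (8, -4)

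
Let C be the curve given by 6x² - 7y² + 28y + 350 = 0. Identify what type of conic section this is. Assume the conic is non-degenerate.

No xy term. Coefficients of x² and y² are A = 6, C = -7.
A and C have opposite signs ⇒ hyperbola.

hyperbola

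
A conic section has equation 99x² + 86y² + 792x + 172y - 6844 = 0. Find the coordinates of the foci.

99(x² + 8x) + 86(y² + 2y) = 6844
Complete the square in x and y: 99(x + 4)² + 86(y + 1)² = 6844 + 1584 + 86 = 8514
Dividing both sides by 8514: (x + 4)²/86 + (y + 1)²/99 = 1
Ellipse, center (-4, -1), major axis vertical; a² = 99, b² = 86.
c² = a² - b² = 99 - 86 = 13, so c = √13.
Foci lie on the vertical axis through the center: (h, k ± c).

(-4, -1 - √13) and (-4, -1 + √13)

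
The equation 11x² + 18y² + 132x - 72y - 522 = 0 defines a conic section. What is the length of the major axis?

6√10

Rearranging, 11(x² + 12x) + 18(y² - 4y) = 522.
Complete the square in x and y: 11(x + 6)² + 18(y - 2)² = 522 + 396 + 72 = 990
Dividing both sides by 990: (x + 6)²/90 + (y - 2)²/55 = 1
Ellipse, center (-6, 2), major axis horizontal; a² = 90, b² = 55.
a² = 90 so a = 3√10; the major axis has length 2a = 6√10.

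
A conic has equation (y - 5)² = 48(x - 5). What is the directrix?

x = -7

Vertex (5, 5); 4p = 48 so p = 12. Opens right.
Directrix is the vertical line x = h − p = 5 − (12) = -7.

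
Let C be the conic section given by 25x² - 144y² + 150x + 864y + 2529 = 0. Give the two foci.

25(x² + 6x) -144(y² - 6y) = -2529
Complete the square: 25(x + 3)² -144(y - 3)² = -2529 + 225 - 1296 = -3600
Dividing both sides by -3600: (y - 3)²/25 - (x + 3)²/144 = 1
Hyperbola, center (-3, 3), transverse axis vertical; a² = 25, b² = 144.
c² = a² + b² = 25 + 144 = 169, so c = 13.
Foci lie on the vertical axis through the center: (h, k ± c).

(-3, -10) and (-3, 16)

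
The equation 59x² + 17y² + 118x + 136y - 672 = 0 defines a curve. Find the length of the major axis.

59(x² + 2x) + 17(y² + 8y) = 672
59(x + 1)² + 17(y + 4)² = 672 + 59 + 272 = 1003
Divide by 1003: (x + 1)²/17 + (y + 4)²/59 = 1
Ellipse, center (-1, -4), major axis vertical; a² = 59, b² = 17.
a² = 59 so a = √59; the major axis has length 2a = 2√59.

2√59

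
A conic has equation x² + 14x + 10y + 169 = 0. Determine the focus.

(-7, -29/2)

Only x is squared. Complete the square in x: (x + 7)² = -10(y + 12).
Vertex (-7, -12); 4p = -10 so p = -5/2. Opens down.
Focus is p units from the vertex along the axis: (h, k + p).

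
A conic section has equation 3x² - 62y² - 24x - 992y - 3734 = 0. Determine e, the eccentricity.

e = √195/3

3(x² - 8x) -62(y² + 16y) = 3734
Completing the square gives 3(x - 4)² -62(y + 8)² = 3734 + 48 - 3968 = -186.
Divide through by -186 to get (y + 8)²/3 - (x - 4)²/62 = 1.
Hyperbola, center (4, -8), transverse axis vertical; a² = 3, b² = 62.
c² = a² + b² = 65, so c = √65.
e = c/a = √65/√3 = √195/3.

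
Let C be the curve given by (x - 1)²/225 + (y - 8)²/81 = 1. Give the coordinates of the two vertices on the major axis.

(-14, 8) and (16, 8)

Center (1, 8). The larger denominator 225 sits under the x-term, so the major axis is horizontal; a² = 225, b² = 81.
a = 15. Vertices at (h ± a, k).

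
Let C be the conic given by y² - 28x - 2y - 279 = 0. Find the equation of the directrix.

Only y is squared. Complete the square in y: (y - 1)² = 28(x + 10).
Vertex (-10, 1); 4p = 28 so p = 7. Opens right.
Directrix is the vertical line x = h − p = -10 − (7) = -17.

x = -17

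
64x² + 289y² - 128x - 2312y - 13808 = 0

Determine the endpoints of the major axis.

Group the x- and y-terms: 64(x² - 2x) + 289(y² - 8y) = 13808
Completing the square gives 64(x - 1)² + 289(y - 4)² = 13808 + 64 + 4624 = 18496.
Divide by 18496: (x - 1)²/289 + (y - 4)²/64 = 1
Ellipse, center (1, 4), major axis horizontal; a² = 289, b² = 64.
a = 17. Vertices at (h ± a, k).

(-16, 4) and (18, 4)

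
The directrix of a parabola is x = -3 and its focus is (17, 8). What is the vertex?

The vertex is the midpoint between the focus and the directrix along the axis of symmetry.
Axis is horizontal (directrix is vertical). Vertex x-coordinate = (17 + (-3))/2 = 7; y-coordinate = 8.

(7, 8)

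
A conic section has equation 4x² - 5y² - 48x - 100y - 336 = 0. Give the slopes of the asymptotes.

2√5/5 and -2√5/5

Rearranging, 4(x² - 12x) -5(y² + 20y) = 336.
Complete the square: 4(x - 6)² -5(y + 10)² = 336 + 144 - 500 = -20
Divide by -20: (y + 10)²/4 - (x - 6)²/5 = 1
Hyperbola, center (6, -10), transverse axis vertical; a² = 4, b² = 5.
For a vertical hyperbola the asymptotes have slope ±a/b.
Here that is ±2/√5 = ±2√5/5.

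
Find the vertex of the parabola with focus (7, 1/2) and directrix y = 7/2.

The vertex is the midpoint between the focus and the directrix along the axis of symmetry.
Axis is vertical (directrix is horizontal). Vertex y-coordinate = (1/2 + 7/2)/2 = 2; x-coordinate = 7.

(7, 2)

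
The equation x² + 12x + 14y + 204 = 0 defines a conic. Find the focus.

(-6, -31/2)

Only x is squared. Complete the square in x: (x + 6)² = -14(y + 12).
Vertex (-6, -12); 4p = -14 so p = -7/2. Opens down.
Focus is p units from the vertex along the axis: (h, k + p).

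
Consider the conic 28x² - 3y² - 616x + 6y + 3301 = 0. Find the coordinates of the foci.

(11 - √31, 1) and (11 + √31, 1)

28(x² - 22x) -3(y² - 2y) = -3301
Completing the square gives 28(x - 11)² -3(y - 1)² = -3301 + 3388 - 3 = 84.
Divide through by 84 to get (x - 11)²/3 - (y - 1)²/28 = 1.
Hyperbola, center (11, 1), transverse axis horizontal; a² = 3, b² = 28.
c² = a² + b² = 3 + 28 = 31, so c = √31.
Foci lie on the horizontal axis through the center: (h ± c, k).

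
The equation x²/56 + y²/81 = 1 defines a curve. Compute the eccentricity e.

e = 5/9

Center (0, 0). The larger denominator 81 sits under the y-term, so the major axis is vertical; a² = 81, b² = 56.
c² = a² - b² = 25, so c = 5.
e = c/a = 5/9.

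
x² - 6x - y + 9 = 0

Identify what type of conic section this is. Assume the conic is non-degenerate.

No xy term. Coefficients of x² and y² are A = 1, C = 0.
Exactly one squared variable ⇒ parabola.

parabola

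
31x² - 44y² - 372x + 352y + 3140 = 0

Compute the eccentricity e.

Rearranging, 31(x² - 12x) -44(y² - 8y) = -3140.
Complete the square: 31(x - 6)² -44(y - 4)² = -3140 + 1116 - 704 = -2728
Divide by -2728: (y - 4)²/62 - (x - 6)²/88 = 1
Hyperbola, center (6, 4), transverse axis vertical; a² = 62, b² = 88.
c² = a² + b² = 150, so c = 5√6.
e = c/a = 5√6/√62 = 5√93/31.

e = 5√93/31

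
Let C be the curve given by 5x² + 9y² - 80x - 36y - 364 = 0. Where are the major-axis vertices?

Group the x- and y-terms: 5(x² - 16x) + 9(y² - 4y) = 364
Completing the square gives 5(x - 8)² + 9(y - 2)² = 364 + 320 + 36 = 720.
Dividing both sides by 720: (x - 8)²/144 + (y - 2)²/80 = 1
Ellipse, center (8, 2), major axis horizontal; a² = 144, b² = 80.
a = 12. Vertices at (h ± a, k).

(-4, 2) and (20, 2)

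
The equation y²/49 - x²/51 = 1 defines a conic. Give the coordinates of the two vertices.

(0, -7) and (0, 7)

Center (0, 0). The positive term is the y-term, so the transverse axis is vertical; a² = 49, b² = 51.
a = 7. Vertices at (h, k ± a).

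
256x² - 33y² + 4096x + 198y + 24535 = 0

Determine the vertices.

(-8, -13) and (-8, 19)

Rearranging, 256(x² + 16x) -33(y² - 6y) = -24535.
Complete the square in x and y: 256(x + 8)² -33(y - 3)² = -24535 + 16384 - 297 = -8448
Divide by -8448: (y - 3)²/256 - (x + 8)²/33 = 1
Hyperbola, center (-8, 3), transverse axis vertical; a² = 256, b² = 33.
a = 16. Vertices at (h, k ± a).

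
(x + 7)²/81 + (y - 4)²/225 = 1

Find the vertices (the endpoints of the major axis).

Center (-7, 4). The larger denominator 225 sits under the y-term, so the major axis is vertical; a² = 225, b² = 81.
a = 15. Vertices at (h, k ± a).

(-7, -11) and (-7, 19)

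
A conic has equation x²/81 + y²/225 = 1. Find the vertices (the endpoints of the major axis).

Center (0, 0). The larger denominator 225 sits under the y-term, so the major axis is vertical; a² = 225, b² = 81.
a = 15. Vertices at (h, k ± a).

(0, -15) and (0, 15)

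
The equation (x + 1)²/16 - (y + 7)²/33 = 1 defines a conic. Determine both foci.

(-8, -7) and (6, -7)

Center (-1, -7). The positive term is the x-term, so the transverse axis is horizontal; a² = 16, b² = 33.
c² = a² + b² = 16 + 33 = 49, so c = 7.
Foci lie on the horizontal axis through the center: (h ± c, k).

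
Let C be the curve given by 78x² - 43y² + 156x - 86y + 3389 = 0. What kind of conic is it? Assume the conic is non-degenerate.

hyperbola

No xy term. Coefficients of x² and y² are A = 78, C = -43.
A and C have opposite signs ⇒ hyperbola.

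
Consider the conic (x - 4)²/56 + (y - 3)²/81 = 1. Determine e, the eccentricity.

e = 5/9

Center (4, 3). The larger denominator 81 sits under the y-term, so the major axis is vertical; a² = 81, b² = 56.
c² = a² - b² = 25, so c = 5.
e = c/a = 5/9.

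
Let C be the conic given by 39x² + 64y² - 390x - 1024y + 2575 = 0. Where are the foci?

Group the x- and y-terms: 39(x² - 10x) + 64(y² - 16y) = -2575
39(x - 5)² + 64(y - 8)² = -2575 + 975 + 4096 = 2496
Dividing both sides by 2496: (x - 5)²/64 + (y - 8)²/39 = 1
Ellipse, center (5, 8), major axis horizontal; a² = 64, b² = 39.
c² = a² - b² = 64 - 39 = 25, so c = 5.
Foci lie on the horizontal axis through the center: (h ± c, k).

(0, 8) and (10, 8)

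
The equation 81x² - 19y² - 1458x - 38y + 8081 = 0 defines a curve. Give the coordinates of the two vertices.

Collect terms: 81(x² - 18x) -19(y² + 2y) = -8081
Complete the square in x and y: 81(x - 9)² -19(y + 1)² = -8081 + 6561 - 19 = -1539
Divide by -1539: (y + 1)²/81 - (x - 9)²/19 = 1
Hyperbola, center (9, -1), transverse axis vertical; a² = 81, b² = 19.
a = 9. Vertices at (h, k ± a).

(9, -10) and (9, 8)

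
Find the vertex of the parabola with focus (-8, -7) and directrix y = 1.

The vertex is the midpoint between the focus and the directrix along the axis of symmetry.
Axis is vertical (directrix is horizontal). Vertex y-coordinate = (-7 + 1)/2 = -3; x-coordinate = -8.

(-8, -3)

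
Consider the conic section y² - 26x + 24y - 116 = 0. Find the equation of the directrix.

Only y is squared. Complete the square in y: (y + 12)² = 26(x + 10).
Vertex (-10, -12); 4p = 26 so p = 13/2. Opens right.
Directrix is the vertical line x = h − p = -10 − (13/2) = -33/2.

x = -33/2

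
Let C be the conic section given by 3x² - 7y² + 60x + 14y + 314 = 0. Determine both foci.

Group the x- and y-terms: 3(x² + 20x) -7(y² - 2y) = -314
3(x + 10)² -7(y - 1)² = -314 + 300 - 7 = -21
Divide by -21: (y - 1)²/3 - (x + 10)²/7 = 1
Hyperbola, center (-10, 1), transverse axis vertical; a² = 3, b² = 7.
c² = a² + b² = 3 + 7 = 10, so c = √10.
Foci lie on the vertical axis through the center: (h, k ± c).

(-10, 1 - √10) and (-10, 1 + √10)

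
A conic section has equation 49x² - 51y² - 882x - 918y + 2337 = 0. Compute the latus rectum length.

102/7

49(x² - 18x) -51(y² + 18y) = -2337
Complete the square in x and y: 49(x - 9)² -51(y + 9)² = -2337 + 3969 - 4131 = -2499
Divide by -2499: (y + 9)²/49 - (x - 9)²/51 = 1
Hyperbola, center (9, -9), transverse axis vertical; a² = 49, b² = 51.
Latus rectum length = 2b²/a = 2·51/7 = 102/7.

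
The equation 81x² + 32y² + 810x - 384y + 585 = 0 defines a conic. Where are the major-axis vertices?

Group the x- and y-terms: 81(x² + 10x) + 32(y² - 12y) = -585
Complete the square: 81(x + 5)² + 32(y - 6)² = -585 + 2025 + 1152 = 2592
Dividing both sides by 2592: (x + 5)²/32 + (y - 6)²/81 = 1
Ellipse, center (-5, 6), major axis vertical; a² = 81, b² = 32.
a = 9. Vertices at (h, k ± a).

(-5, -3) and (-5, 15)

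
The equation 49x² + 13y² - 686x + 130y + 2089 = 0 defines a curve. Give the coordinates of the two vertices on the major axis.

(7, -12) and (7, 2)

Collect terms: 49(x² - 14x) + 13(y² + 10y) = -2089
Complete the square: 49(x - 7)² + 13(y + 5)² = -2089 + 2401 + 325 = 637
Dividing both sides by 637: (x - 7)²/13 + (y + 5)²/49 = 1
Ellipse, center (7, -5), major axis vertical; a² = 49, b² = 13.
a = 7. Vertices at (h, k ± a).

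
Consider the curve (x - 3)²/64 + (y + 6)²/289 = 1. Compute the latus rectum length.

128/17

Center (3, -6). The larger denominator 289 sits under the y-term, so the major axis is vertical; a² = 289, b² = 64.
Latus rectum length = 2b²/a = 2·64/17 = 128/17.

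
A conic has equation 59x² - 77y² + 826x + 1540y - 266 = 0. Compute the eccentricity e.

Collect terms: 59(x² + 14x) -77(y² - 20y) = 266
Complete the square in x and y: 59(x + 7)² -77(y - 10)² = 266 + 2891 - 7700 = -4543
Dividing both sides by -4543: (y - 10)²/59 - (x + 7)²/77 = 1
Hyperbola, center (-7, 10), transverse axis vertical; a² = 59, b² = 77.
c² = a² + b² = 136, so c = 2√34.
e = c/a = 2√34/√59 = 2√2006/59.

e = 2√2006/59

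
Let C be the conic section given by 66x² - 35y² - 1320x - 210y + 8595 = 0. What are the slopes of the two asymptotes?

√2310/35 and -√2310/35

Collect terms: 66(x² - 20x) -35(y² + 6y) = -8595
Complete the square in x and y: 66(x - 10)² -35(y + 3)² = -8595 + 6600 - 315 = -2310
Divide through by -2310 to get (y + 3)²/66 - (x - 10)²/35 = 1.
Hyperbola, center (10, -3), transverse axis vertical; a² = 66, b² = 35.
For a vertical hyperbola the asymptotes have slope ±a/b.
Here that is ±√66/√35 = ±√2310/35.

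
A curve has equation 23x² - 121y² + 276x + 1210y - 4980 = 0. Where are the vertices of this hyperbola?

(-17, 5) and (5, 5)

Rearranging, 23(x² + 12x) -121(y² - 10y) = 4980.
Completing the square gives 23(x + 6)² -121(y - 5)² = 4980 + 828 - 3025 = 2783.
Divide by 2783: (x + 6)²/121 - (y - 5)²/23 = 1
Hyperbola, center (-6, 5), transverse axis horizontal; a² = 121, b² = 23.
a = 11. Vertices at (h ± a, k).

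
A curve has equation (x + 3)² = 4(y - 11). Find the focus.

Vertex (-3, 11); 4p = 4 so p = 1. Opens up.
Focus is p units from the vertex along the axis: (h, k + p).

(-3, 12)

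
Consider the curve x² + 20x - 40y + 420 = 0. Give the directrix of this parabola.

y = -2

Only x is squared. Complete the square in x: (x + 10)² = 40(y - 8).
Vertex (-10, 8); 4p = 40 so p = 10. Opens up.
Directrix is the horizontal line y = k − p = 8 − (10) = -2.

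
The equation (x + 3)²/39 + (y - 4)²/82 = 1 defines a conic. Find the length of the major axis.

2√82

Center (-3, 4). The larger denominator 82 sits under the y-term, so the major axis is vertical; a² = 82, b² = 39.
a² = 82 so a = √82; the major axis has length 2a = 2√82.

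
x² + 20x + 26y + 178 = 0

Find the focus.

(-10, -19/2)

Only x is squared. Complete the square in x: (x + 10)² = -26(y + 3).
Vertex (-10, -3); 4p = -26 so p = -13/2. Opens down.
Focus is p units from the vertex along the axis: (h, k + p).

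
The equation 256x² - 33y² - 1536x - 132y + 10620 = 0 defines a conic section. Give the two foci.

Rearranging, 256(x² - 6x) -33(y² + 4y) = -10620.
Completing the square gives 256(x - 3)² -33(y + 2)² = -10620 + 2304 - 132 = -8448.
Divide by -8448: (y + 2)²/256 - (x - 3)²/33 = 1
Hyperbola, center (3, -2), transverse axis vertical; a² = 256, b² = 33.
c² = a² + b² = 256 + 33 = 289, so c = 17.
Foci lie on the vertical axis through the center: (h, k ± c).

(3, -19) and (3, 15)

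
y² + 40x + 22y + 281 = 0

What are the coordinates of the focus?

Only y is squared. Complete the square in y: (y + 11)² = -40(x + 4).
Vertex (-4, -11); 4p = -40 so p = -10. Opens left.
Focus is p units from the vertex along the axis: (h + p, k).

(-14, -11)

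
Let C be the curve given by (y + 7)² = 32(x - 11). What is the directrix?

x = 3

Vertex (11, -7); 4p = 32 so p = 8. Opens right.
Directrix is the vertical line x = h − p = 11 − (8) = 3.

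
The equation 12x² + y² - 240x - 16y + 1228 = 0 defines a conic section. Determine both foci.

Group: 12(x² - 20x) + (y² - 16y) = -1228
Completing the square gives 12(x - 10)² + (y - 8)² = -1228 + 1200 + 64 = 36.
Dividing both sides by 36: (x - 10)²/3 + (y - 8)²/36 = 1
Ellipse, center (10, 8), major axis vertical; a² = 36, b² = 3.
c² = a² - b² = 36 - 3 = 33, so c = √33.
Foci lie on the vertical axis through the center: (h, k ± c).

(10, 8 - √33) and (10, 8 + √33)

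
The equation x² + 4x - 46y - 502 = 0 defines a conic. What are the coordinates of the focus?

(-2, 1/2)

Only x is squared. Complete the square in x: (x + 2)² = 46(y + 11).
Vertex (-2, -11); 4p = 46 so p = 23/2. Opens up.
Focus is p units from the vertex along the axis: (h, k + p).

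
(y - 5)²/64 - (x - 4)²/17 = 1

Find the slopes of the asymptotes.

8√17/17 and -8√17/17

Center (4, 5). The positive term is the y-term, so the transverse axis is vertical; a² = 64, b² = 17.
For a vertical hyperbola the asymptotes have slope ±a/b.
Here that is ±8/√17 = ±8√17/17.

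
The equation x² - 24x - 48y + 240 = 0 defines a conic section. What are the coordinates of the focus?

(12, 14)

Only x is squared. Complete the square in x: (x - 12)² = 48(y - 2).
Vertex (12, 2); 4p = 48 so p = 12. Opens up.
Focus is p units from the vertex along the axis: (h, k + p).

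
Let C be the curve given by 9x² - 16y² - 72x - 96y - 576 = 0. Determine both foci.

Collect terms: 9(x² - 8x) -16(y² + 6y) = 576
9(x - 4)² -16(y + 3)² = 576 + 144 - 144 = 576
Divide by 576: (x - 4)²/64 - (y + 3)²/36 = 1
Hyperbola, center (4, -3), transverse axis horizontal; a² = 64, b² = 36.
c² = a² + b² = 64 + 36 = 100, so c = 10.
Foci lie on the horizontal axis through the center: (h ± c, k).

(-6, -3) and (14, -3)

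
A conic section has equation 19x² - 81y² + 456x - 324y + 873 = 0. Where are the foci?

Rearranging, 19(x² + 24x) -81(y² + 4y) = -873.
Complete the square in x and y: 19(x + 12)² -81(y + 2)² = -873 + 2736 - 324 = 1539
Divide through by 1539 to get (x + 12)²/81 - (y + 2)²/19 = 1.
Hyperbola, center (-12, -2), transverse axis horizontal; a² = 81, b² = 19.
c² = a² + b² = 81 + 19 = 100, so c = 10.
Foci lie on the horizontal axis through the center: (h ± c, k).

(-22, -2) and (-2, -2)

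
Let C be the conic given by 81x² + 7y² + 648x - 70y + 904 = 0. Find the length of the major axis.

18

Rearranging, 81(x² + 8x) + 7(y² - 10y) = -904.
Complete the square in x and y: 81(x + 4)² + 7(y - 5)² = -904 + 1296 + 175 = 567
Divide through by 567 to get (x + 4)²/7 + (y - 5)²/81 = 1.
Ellipse, center (-4, 5), major axis vertical; a² = 81, b² = 7.
a² = 81 so a = 9; the major axis has length 2a = 18.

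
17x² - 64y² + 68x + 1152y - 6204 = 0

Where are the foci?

(-11, 9) and (7, 9)

Collect terms: 17(x² + 4x) -64(y² - 18y) = 6204
Complete the square: 17(x + 2)² -64(y - 9)² = 6204 + 68 - 5184 = 1088
Divide through by 1088 to get (x + 2)²/64 - (y - 9)²/17 = 1.
Hyperbola, center (-2, 9), transverse axis horizontal; a² = 64, b² = 17.
c² = a² + b² = 64 + 17 = 81, so c = 9.
Foci lie on the horizontal axis through the center: (h ± c, k).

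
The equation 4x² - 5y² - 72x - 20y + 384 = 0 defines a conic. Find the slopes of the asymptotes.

2√5/5 and -2√5/5

Group the x- and y-terms: 4(x² - 18x) -5(y² + 4y) = -384
Complete the square: 4(x - 9)² -5(y + 2)² = -384 + 324 - 20 = -80
Divide by -80: (y + 2)²/16 - (x - 9)²/20 = 1
Hyperbola, center (9, -2), transverse axis vertical; a² = 16, b² = 20.
For a vertical hyperbola the asymptotes have slope ±a/b.
Here that is ±4/2√5 = ±2√5/5.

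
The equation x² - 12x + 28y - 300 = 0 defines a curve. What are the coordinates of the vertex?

(6, 12)

Only x is squared. Complete the square in x: (x - 6)² = -28(y - 12).
Vertex (6, 12); 4p = -28 so p = -7. Opens down.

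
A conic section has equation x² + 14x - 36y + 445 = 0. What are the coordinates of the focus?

Only x is squared. Complete the square in x: (x + 7)² = 36(y - 11).
Vertex (-7, 11); 4p = 36 so p = 9. Opens up.
Focus is p units from the vertex along the axis: (h, k + p).

(-7, 20)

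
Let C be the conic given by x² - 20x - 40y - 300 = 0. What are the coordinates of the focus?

Only x is squared. Complete the square in x: (x - 10)² = 40(y + 10).
Vertex (10, -10); 4p = 40 so p = 10. Opens up.
Focus is p units from the vertex along the axis: (h, k + p).

(10, 0)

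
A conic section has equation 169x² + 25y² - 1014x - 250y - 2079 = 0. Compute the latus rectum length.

169(x² - 6x) + 25(y² - 10y) = 2079
Completing the square gives 169(x - 3)² + 25(y - 5)² = 2079 + 1521 + 625 = 4225.
Dividing both sides by 4225: (x - 3)²/25 + (y - 5)²/169 = 1
Ellipse, center (3, 5), major axis vertical; a² = 169, b² = 25.
Latus rectum length = 2b²/a = 2·25/13 = 50/13.

50/13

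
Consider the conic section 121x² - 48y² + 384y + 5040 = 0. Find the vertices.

Group: 121x² -48(y² - 8y) = -5040
Complete the square: 121x² -48(y - 4)² = -5040 + 0 - 768 = -5808
Divide by -5808: (y - 4)²/121 - x²/48 = 1
Hyperbola, center (0, 4), transverse axis vertical; a² = 121, b² = 48.
a = 11. Vertices at (h, k ± a).

(0, -7) and (0, 15)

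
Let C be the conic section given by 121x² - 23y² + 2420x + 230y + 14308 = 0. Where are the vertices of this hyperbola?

Rearranging, 121(x² + 20x) -23(y² - 10y) = -14308.
Complete the square in x and y: 121(x + 10)² -23(y - 5)² = -14308 + 12100 - 575 = -2783
Divide through by -2783 to get (y - 5)²/121 - (x + 10)²/23 = 1.
Hyperbola, center (-10, 5), transverse axis vertical; a² = 121, b² = 23.
a = 11. Vertices at (h, k ± a).

(-10, -6) and (-10, 16)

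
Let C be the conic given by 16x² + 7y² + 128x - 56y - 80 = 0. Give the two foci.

(-4, -2) and (-4, 10)

Group the x- and y-terms: 16(x² + 8x) + 7(y² - 8y) = 80
Complete the square: 16(x + 4)² + 7(y - 4)² = 80 + 256 + 112 = 448
Divide through by 448 to get (x + 4)²/28 + (y - 4)²/64 = 1.
Ellipse, center (-4, 4), major axis vertical; a² = 64, b² = 28.
c² = a² - b² = 64 - 28 = 36, so c = 6.
Foci lie on the vertical axis through the center: (h, k ± c).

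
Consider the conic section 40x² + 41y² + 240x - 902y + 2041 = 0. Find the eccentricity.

e = √41/41

Rearranging, 40(x² + 6x) + 41(y² - 22y) = -2041.
Completing the square gives 40(x + 3)² + 41(y - 11)² = -2041 + 360 + 4961 = 3280.
Dividing both sides by 3280: (x + 3)²/82 + (y - 11)²/80 = 1
Ellipse, center (-3, 11), major axis horizontal; a² = 82, b² = 80.
c² = a² - b² = 2, so c = √2.
e = c/a = √2/√82 = √41/41.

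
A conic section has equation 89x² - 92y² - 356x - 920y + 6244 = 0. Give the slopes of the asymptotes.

√2047/46 and -√2047/46

Rearranging, 89(x² - 4x) -92(y² + 10y) = -6244.
Complete the square in x and y: 89(x - 2)² -92(y + 5)² = -6244 + 356 - 2300 = -8188
Divide through by -8188 to get (y + 5)²/89 - (x - 2)²/92 = 1.
Hyperbola, center (2, -5), transverse axis vertical; a² = 89, b² = 92.
For a vertical hyperbola the asymptotes have slope ±a/b.
Here that is ±√89/2√23 = ±√2047/46.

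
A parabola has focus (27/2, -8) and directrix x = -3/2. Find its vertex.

(6, -8)

The vertex is the midpoint between the focus and the directrix along the axis of symmetry.
Axis is horizontal (directrix is vertical). Vertex x-coordinate = (27/2 + (-3/2))/2 = 6; y-coordinate = -8.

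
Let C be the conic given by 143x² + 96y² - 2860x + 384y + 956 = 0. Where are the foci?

Collect terms: 143(x² - 20x) + 96(y² + 4y) = -956
Complete the square: 143(x - 10)² + 96(y + 2)² = -956 + 14300 + 384 = 13728
Divide by 13728: (x - 10)²/96 + (y + 2)²/143 = 1
Ellipse, center (10, -2), major axis vertical; a² = 143, b² = 96.
c² = a² - b² = 143 - 96 = 47, so c = √47.
Foci lie on the vertical axis through the center: (h, k ± c).

(10, -2 - √47) and (10, -2 + √47)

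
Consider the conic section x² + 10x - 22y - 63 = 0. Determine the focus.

(-5, 3/2)

Only x is squared. Complete the square in x: (x + 5)² = 22(y + 4).
Vertex (-5, -4); 4p = 22 so p = 11/2. Opens up.
Focus is p units from the vertex along the axis: (h, k + p).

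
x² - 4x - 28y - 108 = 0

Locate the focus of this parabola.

(2, 3)

Only x is squared. Complete the square in x: (x - 2)² = 28(y + 4).
Vertex (2, -4); 4p = 28 so p = 7. Opens up.
Focus is p units from the vertex along the axis: (h, k + p).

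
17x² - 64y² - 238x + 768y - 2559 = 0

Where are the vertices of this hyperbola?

Group: 17(x² - 14x) -64(y² - 12y) = 2559
Complete the square in x and y: 17(x - 7)² -64(y - 6)² = 2559 + 833 - 2304 = 1088
Dividing both sides by 1088: (x - 7)²/64 - (y - 6)²/17 = 1
Hyperbola, center (7, 6), transverse axis horizontal; a² = 64, b² = 17.
a = 8. Vertices at (h ± a, k).

(-1, 6) and (15, 6)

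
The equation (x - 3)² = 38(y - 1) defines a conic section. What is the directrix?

Vertex (3, 1); 4p = 38 so p = 19/2. Opens up.
Directrix is the horizontal line y = k − p = 1 − (19/2) = -17/2.

y = -17/2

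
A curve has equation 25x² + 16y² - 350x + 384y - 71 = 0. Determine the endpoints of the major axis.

Collect terms: 25(x² - 14x) + 16(y² + 24y) = 71
Complete the square in x and y: 25(x - 7)² + 16(y + 12)² = 71 + 1225 + 2304 = 3600
Dividing both sides by 3600: (x - 7)²/144 + (y + 12)²/225 = 1
Ellipse, center (7, -12), major axis vertical; a² = 225, b² = 144.
a = 15. Vertices at (h, k ± a).

(7, -27) and (7, 3)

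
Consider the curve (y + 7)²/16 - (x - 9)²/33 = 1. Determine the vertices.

(9, -11) and (9, -3)

Center (9, -7). The positive term is the y-term, so the transverse axis is vertical; a² = 16, b² = 33.
a = 4. Vertices at (h, k ± a).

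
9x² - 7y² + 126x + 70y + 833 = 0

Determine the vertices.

Group the x- and y-terms: 9(x² + 14x) -7(y² - 10y) = -833
Completing the square gives 9(x + 7)² -7(y - 5)² = -833 + 441 - 175 = -567.
Divide through by -567 to get (y - 5)²/81 - (x + 7)²/63 = 1.
Hyperbola, center (-7, 5), transverse axis vertical; a² = 81, b² = 63.
a = 9. Vertices at (h, k ± a).

(-7, -4) and (-7, 14)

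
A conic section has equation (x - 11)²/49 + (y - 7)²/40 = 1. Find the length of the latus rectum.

Center (11, 7). The larger denominator 49 sits under the x-term, so the major axis is horizontal; a² = 49, b² = 40.
Latus rectum length = 2b²/a = 2·40/7 = 80/7.

80/7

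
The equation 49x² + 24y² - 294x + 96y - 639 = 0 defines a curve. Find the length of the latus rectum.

48/7

Group: 49(x² - 6x) + 24(y² + 4y) = 639
49(x - 3)² + 24(y + 2)² = 639 + 441 + 96 = 1176
Divide by 1176: (x - 3)²/24 + (y + 2)²/49 = 1
Ellipse, center (3, -2), major axis vertical; a² = 49, b² = 24.
Latus rectum length = 2b²/a = 2·24/7 = 48/7.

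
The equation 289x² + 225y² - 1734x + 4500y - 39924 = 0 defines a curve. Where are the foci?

(3, -18) and (3, -2)

Rearranging, 289(x² - 6x) + 225(y² + 20y) = 39924.
Complete the square: 289(x - 3)² + 225(y + 10)² = 39924 + 2601 + 22500 = 65025
Divide by 65025: (x - 3)²/225 + (y + 10)²/289 = 1
Ellipse, center (3, -10), major axis vertical; a² = 289, b² = 225.
c² = a² - b² = 289 - 225 = 64, so c = 8.
Foci lie on the vertical axis through the center: (h, k ± c).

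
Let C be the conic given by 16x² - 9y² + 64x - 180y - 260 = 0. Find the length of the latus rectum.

16(x² + 4x) -9(y² + 20y) = 260
Completing the square gives 16(x + 2)² -9(y + 10)² = 260 + 64 - 900 = -576.
Dividing both sides by -576: (y + 10)²/64 - (x + 2)²/36 = 1
Hyperbola, center (-2, -10), transverse axis vertical; a² = 64, b² = 36.
Latus rectum length = 2b²/a = 2·36/8 = 9.

9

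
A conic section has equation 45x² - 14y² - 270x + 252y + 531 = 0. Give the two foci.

Group the x- and y-terms: 45(x² - 6x) -14(y² - 18y) = -531
Complete the square in x and y: 45(x - 3)² -14(y - 9)² = -531 + 405 - 1134 = -1260
Dividing both sides by -1260: (y - 9)²/90 - (x - 3)²/28 = 1
Hyperbola, center (3, 9), transverse axis vertical; a² = 90, b² = 28.
c² = a² + b² = 90 + 28 = 118, so c = √118.
Foci lie on the vertical axis through the center: (h, k ± c).

(3, 9 - √118) and (3, 9 + √118)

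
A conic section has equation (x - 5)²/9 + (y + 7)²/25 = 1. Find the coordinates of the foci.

(5, -11) and (5, -3)

Center (5, -7). The larger denominator 25 sits under the y-term, so the major axis is vertical; a² = 25, b² = 9.
c² = a² - b² = 25 - 9 = 16, so c = 4.
Foci lie on the vertical axis through the center: (h, k ± c).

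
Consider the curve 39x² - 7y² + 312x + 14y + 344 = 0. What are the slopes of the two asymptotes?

√273/7 and -√273/7

Group: 39(x² + 8x) -7(y² - 2y) = -344
39(x + 4)² -7(y - 1)² = -344 + 624 - 7 = 273
Divide by 273: (x + 4)²/7 - (y - 1)²/39 = 1
Hyperbola, center (-4, 1), transverse axis horizontal; a² = 7, b² = 39.
For a horizontal hyperbola the asymptotes have slope ±b/a.
Here that is ±√39/√7 = ±√273/7.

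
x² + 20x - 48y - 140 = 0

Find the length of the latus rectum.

48

Only x is squared. Complete the square in x: (x + 10)² = 48(y + 5).
Vertex (-10, -5); 4p = 48 so p = 12. Opens up.
Latus rectum length = |4p| = 48.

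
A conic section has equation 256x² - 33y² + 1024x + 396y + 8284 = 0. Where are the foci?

Group the x- and y-terms: 256(x² + 4x) -33(y² - 12y) = -8284
Complete the square in x and y: 256(x + 2)² -33(y - 6)² = -8284 + 1024 - 1188 = -8448
Divide through by -8448 to get (y - 6)²/256 - (x + 2)²/33 = 1.
Hyperbola, center (-2, 6), transverse axis vertical; a² = 256, b² = 33.
c² = a² + b² = 256 + 33 = 289, so c = 17.
Foci lie on the vertical axis through the center: (h, k ± c).

(-2, -11) and (-2, 23)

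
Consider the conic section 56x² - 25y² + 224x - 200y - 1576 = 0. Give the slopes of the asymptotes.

Rearranging, 56(x² + 4x) -25(y² + 8y) = 1576.
56(x + 2)² -25(y + 4)² = 1576 + 224 - 400 = 1400
Divide through by 1400 to get (x + 2)²/25 - (y + 4)²/56 = 1.
Hyperbola, center (-2, -4), transverse axis horizontal; a² = 25, b² = 56.
For a horizontal hyperbola the asymptotes have slope ±b/a.
Here that is ±2√14/5.

2√14/5 and -2√14/5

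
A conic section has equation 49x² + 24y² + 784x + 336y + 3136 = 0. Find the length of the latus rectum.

49(x² + 16x) + 24(y² + 14y) = -3136
Complete the square in x and y: 49(x + 8)² + 24(y + 7)² = -3136 + 3136 + 1176 = 1176
Dividing both sides by 1176: (x + 8)²/24 + (y + 7)²/49 = 1
Ellipse, center (-8, -7), major axis vertical; a² = 49, b² = 24.
Latus rectum length = 2b²/a = 2·24/7 = 48/7.

48/7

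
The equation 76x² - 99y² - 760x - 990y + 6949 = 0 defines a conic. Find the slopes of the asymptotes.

2√209/33 and -2√209/33

76(x² - 10x) -99(y² + 10y) = -6949
Complete the square in x and y: 76(x - 5)² -99(y + 5)² = -6949 + 1900 - 2475 = -7524
Divide through by -7524 to get (y + 5)²/76 - (x - 5)²/99 = 1.
Hyperbola, center (5, -5), transverse axis vertical; a² = 76, b² = 99.
For a vertical hyperbola the asymptotes have slope ±a/b.
Here that is ±2√19/3√11 = ±2√209/33.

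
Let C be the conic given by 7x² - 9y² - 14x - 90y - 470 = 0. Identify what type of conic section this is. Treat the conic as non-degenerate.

No xy term. Coefficients of x² and y² are A = 7, C = -9.
A and C have opposite signs ⇒ hyperbola.

hyperbola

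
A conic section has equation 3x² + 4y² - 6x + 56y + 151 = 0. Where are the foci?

(-1, -7) and (3, -7)

Group: 3(x² - 2x) + 4(y² + 14y) = -151
Completing the square gives 3(x - 1)² + 4(y + 7)² = -151 + 3 + 196 = 48.
Dividing both sides by 48: (x - 1)²/16 + (y + 7)²/12 = 1
Ellipse, center (1, -7), major axis horizontal; a² = 16, b² = 12.
c² = a² - b² = 16 - 12 = 4, so c = 2.
Foci lie on the horizontal axis through the center: (h ± c, k).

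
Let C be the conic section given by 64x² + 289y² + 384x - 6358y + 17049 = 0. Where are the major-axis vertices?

(-20, 11) and (14, 11)

Rearranging, 64(x² + 6x) + 289(y² - 22y) = -17049.
Complete the square: 64(x + 3)² + 289(y - 11)² = -17049 + 576 + 34969 = 18496
Divide by 18496: (x + 3)²/289 + (y - 11)²/64 = 1
Ellipse, center (-3, 11), major axis horizontal; a² = 289, b² = 64.
a = 17. Vertices at (h ± a, k).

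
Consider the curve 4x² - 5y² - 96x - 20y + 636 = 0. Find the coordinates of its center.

Group the x- and y-terms: 4(x² - 24x) -5(y² + 4y) = -636
Completing the square gives 4(x - 12)² -5(y + 2)² = -636 + 576 - 20 = -80.
Divide through by -80 to get (y + 2)²/16 - (x - 12)²/20 = 1.
Hyperbola with center (12, -2).

(12, -2)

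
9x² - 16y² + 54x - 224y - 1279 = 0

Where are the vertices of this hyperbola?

Group the x- and y-terms: 9(x² + 6x) -16(y² + 14y) = 1279
Complete the square: 9(x + 3)² -16(y + 7)² = 1279 + 81 - 784 = 576
Divide through by 576 to get (x + 3)²/64 - (y + 7)²/36 = 1.
Hyperbola, center (-3, -7), transverse axis horizontal; a² = 64, b² = 36.
a = 8. Vertices at (h ± a, k).

(-11, -7) and (5, -7)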